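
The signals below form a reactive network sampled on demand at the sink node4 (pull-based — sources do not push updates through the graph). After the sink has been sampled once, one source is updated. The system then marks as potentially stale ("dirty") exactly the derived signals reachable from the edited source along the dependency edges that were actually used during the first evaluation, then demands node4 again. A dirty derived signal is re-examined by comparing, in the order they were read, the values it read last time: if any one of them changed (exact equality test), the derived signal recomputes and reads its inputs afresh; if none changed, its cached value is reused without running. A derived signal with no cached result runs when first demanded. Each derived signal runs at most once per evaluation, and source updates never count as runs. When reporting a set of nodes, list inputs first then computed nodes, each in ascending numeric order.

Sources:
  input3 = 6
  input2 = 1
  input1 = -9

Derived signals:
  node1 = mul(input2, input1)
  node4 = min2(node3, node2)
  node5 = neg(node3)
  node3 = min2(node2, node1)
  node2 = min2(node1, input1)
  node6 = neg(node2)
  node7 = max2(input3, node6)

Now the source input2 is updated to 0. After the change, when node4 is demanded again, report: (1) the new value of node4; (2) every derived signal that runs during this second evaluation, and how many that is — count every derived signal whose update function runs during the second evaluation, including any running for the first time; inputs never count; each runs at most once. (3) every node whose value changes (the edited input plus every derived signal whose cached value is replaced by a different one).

Initial pass — values computed on the first demand:
  node1 = mul(1, -9) = -9
  node2 = min2(-9, -9) = -9
  node3 = min2(-9, -9) = -9
  node4 = min2(-9, -9) = -9

Second demand — change propagation:
  node1: re-runs because input2 1->0; new result 0.
  node2: re-runs because node1 -9->0; new result -9 (unchanged).
  node3: re-runs because node1 -9->0; new result -9 (unchanged).
  node4: re-examined; everything it read last time is the same (node3 unchanged, node2 unchanged) — cache -9 kept, no run.

The important point: at node4 every value read last time is unchanged, so the dirty flag clears without a run.

node4 now evaluates to -9.
Run set: node1, node2, node3 (3 run).
Changed values: input2, node1.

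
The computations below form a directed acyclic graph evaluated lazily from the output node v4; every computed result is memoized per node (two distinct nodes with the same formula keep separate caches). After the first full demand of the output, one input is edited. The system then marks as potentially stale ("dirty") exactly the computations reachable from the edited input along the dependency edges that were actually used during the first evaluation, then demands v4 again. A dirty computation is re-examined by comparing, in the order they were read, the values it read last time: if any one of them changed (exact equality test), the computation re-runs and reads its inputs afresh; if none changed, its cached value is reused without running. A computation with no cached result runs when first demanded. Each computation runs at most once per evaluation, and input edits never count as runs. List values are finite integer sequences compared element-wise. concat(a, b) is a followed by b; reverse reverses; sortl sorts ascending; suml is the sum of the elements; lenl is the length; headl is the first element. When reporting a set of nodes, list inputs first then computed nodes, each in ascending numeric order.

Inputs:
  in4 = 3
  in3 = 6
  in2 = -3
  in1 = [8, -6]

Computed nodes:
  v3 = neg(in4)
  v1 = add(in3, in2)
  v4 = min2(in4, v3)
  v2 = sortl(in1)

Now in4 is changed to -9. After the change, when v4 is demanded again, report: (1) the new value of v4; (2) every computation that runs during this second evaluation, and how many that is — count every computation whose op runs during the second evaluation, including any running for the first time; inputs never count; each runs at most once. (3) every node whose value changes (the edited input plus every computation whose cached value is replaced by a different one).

First demand of the output computes:
  v3 = neg(3) = -3
  v4 = min2(3, -3) = -3

After the edit, cleaning proceeds:
  v3: a read changed (in4 3->-9) — executes, giving 9.
  v4: a read changed (in4 3->-9; v3 -3->9) — executes, giving -9.

Demanding v4 again yields -9.
2 computations run: v3, v4.
The nodes whose values change: in4, v3, v4.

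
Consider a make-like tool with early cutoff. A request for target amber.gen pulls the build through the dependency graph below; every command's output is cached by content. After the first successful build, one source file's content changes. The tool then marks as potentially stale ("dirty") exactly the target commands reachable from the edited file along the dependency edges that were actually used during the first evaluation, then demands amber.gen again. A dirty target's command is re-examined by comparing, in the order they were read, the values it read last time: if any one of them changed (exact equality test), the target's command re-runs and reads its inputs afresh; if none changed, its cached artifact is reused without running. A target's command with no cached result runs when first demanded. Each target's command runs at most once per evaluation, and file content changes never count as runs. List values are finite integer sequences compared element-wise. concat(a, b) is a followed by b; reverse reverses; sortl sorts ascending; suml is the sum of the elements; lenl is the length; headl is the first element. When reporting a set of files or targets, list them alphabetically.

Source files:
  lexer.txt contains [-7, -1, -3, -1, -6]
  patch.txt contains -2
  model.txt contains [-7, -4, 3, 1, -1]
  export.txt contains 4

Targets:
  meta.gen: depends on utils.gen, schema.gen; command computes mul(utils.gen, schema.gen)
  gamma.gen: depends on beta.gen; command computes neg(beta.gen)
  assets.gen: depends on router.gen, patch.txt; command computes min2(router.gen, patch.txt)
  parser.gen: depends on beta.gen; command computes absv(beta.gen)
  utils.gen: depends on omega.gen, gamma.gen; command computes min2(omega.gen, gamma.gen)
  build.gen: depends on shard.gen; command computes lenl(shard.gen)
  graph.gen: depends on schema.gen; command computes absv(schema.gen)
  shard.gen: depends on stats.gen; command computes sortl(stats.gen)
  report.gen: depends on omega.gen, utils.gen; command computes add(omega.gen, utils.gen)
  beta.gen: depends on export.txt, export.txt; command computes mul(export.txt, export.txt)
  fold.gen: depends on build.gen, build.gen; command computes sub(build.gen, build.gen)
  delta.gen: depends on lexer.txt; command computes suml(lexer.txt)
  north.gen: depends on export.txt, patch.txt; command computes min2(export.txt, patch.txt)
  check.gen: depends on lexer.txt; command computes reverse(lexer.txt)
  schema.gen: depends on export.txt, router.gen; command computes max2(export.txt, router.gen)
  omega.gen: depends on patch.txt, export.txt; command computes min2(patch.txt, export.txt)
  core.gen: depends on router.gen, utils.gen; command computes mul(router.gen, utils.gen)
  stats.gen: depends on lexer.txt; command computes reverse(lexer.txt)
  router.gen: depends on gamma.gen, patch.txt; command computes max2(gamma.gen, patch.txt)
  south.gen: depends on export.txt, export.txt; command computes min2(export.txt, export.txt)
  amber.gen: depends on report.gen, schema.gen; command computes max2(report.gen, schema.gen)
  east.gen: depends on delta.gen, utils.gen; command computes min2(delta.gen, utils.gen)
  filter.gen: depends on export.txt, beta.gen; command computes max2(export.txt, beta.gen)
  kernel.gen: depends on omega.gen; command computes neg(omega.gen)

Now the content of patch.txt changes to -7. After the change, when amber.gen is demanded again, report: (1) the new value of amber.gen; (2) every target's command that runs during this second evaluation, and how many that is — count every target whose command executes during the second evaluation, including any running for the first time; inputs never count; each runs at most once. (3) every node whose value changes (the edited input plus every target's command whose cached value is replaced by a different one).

Demanding amber.gen again yields 4.
6 target commands run: amber.gen, omega.gen, report.gen, router.gen, schema.gen, utils.gen.
The nodes whose values change: omega.gen, patch.txt, report.gen, router.gen.

First demand of the output computes:
  beta.gen = mul(4, 4) = 16
  gamma.gen = neg(16) = -16
  omega.gen = min2(-2, 4) = -2
  router.gen = max2(-16, -2) = -2
  schema.gen = max2(4, -2) = 4
  utils.gen = min2(-2, -16) = -16
  report.gen = add(-2, -16) = -18
  amber.gen = max2(-18, 4) = 4

After the edit, cleaning proceeds:
  omega.gen: a read changed (patch.txt -2->-7) — executes, giving -7.
  router.gen: a read changed (patch.txt -2->-7) — executes, giving -7.
  schema.gen: a read changed (router.gen -2->-7) — executes, giving 4 — identical to its old value.
  utils.gen: a read changed (omega.gen -2->-7) — executes, giving -16 — identical to its old value.
  report.gen: a read changed (omega.gen -2->-7) — executes, giving -23.
  amber.gen: a read changed (report.gen -18->-23) — executes, giving 4 — identical to its old value.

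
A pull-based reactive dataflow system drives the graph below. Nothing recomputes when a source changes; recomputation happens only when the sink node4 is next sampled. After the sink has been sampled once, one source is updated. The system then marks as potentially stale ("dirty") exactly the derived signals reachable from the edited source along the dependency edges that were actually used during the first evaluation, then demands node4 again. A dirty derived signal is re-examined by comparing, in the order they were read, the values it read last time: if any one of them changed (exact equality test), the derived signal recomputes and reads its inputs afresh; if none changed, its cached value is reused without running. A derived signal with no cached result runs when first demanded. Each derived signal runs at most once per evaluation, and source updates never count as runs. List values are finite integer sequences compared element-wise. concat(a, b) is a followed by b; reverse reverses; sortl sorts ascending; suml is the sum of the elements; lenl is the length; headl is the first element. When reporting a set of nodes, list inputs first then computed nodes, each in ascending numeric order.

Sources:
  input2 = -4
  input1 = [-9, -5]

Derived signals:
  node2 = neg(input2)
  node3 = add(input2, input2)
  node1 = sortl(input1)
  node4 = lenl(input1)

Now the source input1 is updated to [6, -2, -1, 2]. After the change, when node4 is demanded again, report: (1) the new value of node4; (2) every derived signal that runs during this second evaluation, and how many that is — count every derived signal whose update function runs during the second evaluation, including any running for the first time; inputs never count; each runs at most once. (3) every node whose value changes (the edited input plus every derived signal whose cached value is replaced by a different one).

New value of node4: 4.
Derived signals that run: node4 — 1 in total.
Values that change: input1, node4.

First evaluation (everything demanded from the output):
  node4 = lenl([-9, -5]) = 2

Propagation after the edit:
  node4: runs — input1 [-9, -5]->[6, -2, -1, 2]; result 4.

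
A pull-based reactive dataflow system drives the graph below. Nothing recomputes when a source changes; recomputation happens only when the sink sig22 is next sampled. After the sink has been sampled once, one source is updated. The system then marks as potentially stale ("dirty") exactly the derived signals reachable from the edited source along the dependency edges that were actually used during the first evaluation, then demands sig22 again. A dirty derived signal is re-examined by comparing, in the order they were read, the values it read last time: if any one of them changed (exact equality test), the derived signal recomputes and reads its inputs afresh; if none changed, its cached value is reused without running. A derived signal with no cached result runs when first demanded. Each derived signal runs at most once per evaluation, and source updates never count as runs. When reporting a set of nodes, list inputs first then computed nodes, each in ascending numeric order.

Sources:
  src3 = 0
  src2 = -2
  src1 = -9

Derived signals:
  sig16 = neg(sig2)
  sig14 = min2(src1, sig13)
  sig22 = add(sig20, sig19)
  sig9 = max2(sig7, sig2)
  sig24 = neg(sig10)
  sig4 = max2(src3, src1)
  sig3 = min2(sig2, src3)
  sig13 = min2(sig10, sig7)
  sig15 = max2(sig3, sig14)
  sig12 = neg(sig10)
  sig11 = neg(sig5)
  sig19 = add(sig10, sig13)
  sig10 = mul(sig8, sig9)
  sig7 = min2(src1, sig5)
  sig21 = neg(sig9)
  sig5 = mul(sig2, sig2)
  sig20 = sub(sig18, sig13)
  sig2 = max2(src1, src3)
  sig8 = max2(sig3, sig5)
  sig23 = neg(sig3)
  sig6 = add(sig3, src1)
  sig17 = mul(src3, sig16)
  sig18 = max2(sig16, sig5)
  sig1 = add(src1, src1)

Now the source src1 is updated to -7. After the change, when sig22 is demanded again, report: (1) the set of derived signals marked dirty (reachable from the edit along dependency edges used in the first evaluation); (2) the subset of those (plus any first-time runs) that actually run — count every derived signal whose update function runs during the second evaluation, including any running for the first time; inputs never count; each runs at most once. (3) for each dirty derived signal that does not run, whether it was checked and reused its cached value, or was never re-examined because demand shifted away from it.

Marked dirty: sig2, sig3, sig5, sig7, sig8, sig9, sig10, sig13, sig16, sig18, sig19, sig20, sig22.
Derived signals that run: sig2, sig7, sig9, sig13, sig19, sig20, sig22 — 7 in total.
Checked but reused from cache: sig3, sig5, sig8, sig10, sig16, sig18.
Key observation: the cutoff stops propagation at sig3 — its inputs' values are unchanged, so it reuses its cache.

First evaluation (everything demanded from the output):
  sig2 = max2(-9, 0) = 0
  sig3 = min2(0, 0) = 0
  sig5 = mul(0, 0) = 0
  sig7 = min2(-9, 0) = -9
  sig8 = max2(0, 0) = 0
  sig9 = max2(-9, 0) = 0
  sig10 = mul(0, 0) = 0
  sig13 = min2(0, -9) = -9
  sig16 = neg(0) = 0
  sig18 = max2(0, 0) = 0
  sig19 = add(0, -9) = -9
  sig20 = sub(0, -9) = 9
  sig22 = add(9, -9) = 0

Propagation after the edit:
  sig2: runs — src1 -9->-7; result 0 (same value as before).
  sig3: checked — values it read are unchanged (sig2 unchanged, src3 unchanged); reused cached 0 without running.
  sig5: checked — values it read are unchanged (sig2 unchanged, sig2 unchanged); reused cached 0 without running.
  sig7: runs — src1 -9->-7; result -7.
  sig8: checked — values it read are unchanged (sig3 unchanged, sig5 unchanged); reused cached 0 without running.
  sig9: runs — sig7 -9->-7; result 0 (same value as before).
  sig10: checked — values it read are unchanged (sig8 unchanged, sig9 unchanged); reused cached 0 without running.
  sig13: runs — sig7 -9->-7; result -7.
  sig16: checked — values it read are unchanged (sig2 unchanged); reused cached 0 without running.
  sig18: checked — values it read are unchanged (sig16 unchanged, sig5 unchanged); reused cached 0 without running.
  sig19: runs — sig13 -9->-7; result -7.
  sig20: runs — sig13 -9->-7; result 7.
  sig22: runs — sig20 9->7; sig19 -9->-7; result 0 (same value as before).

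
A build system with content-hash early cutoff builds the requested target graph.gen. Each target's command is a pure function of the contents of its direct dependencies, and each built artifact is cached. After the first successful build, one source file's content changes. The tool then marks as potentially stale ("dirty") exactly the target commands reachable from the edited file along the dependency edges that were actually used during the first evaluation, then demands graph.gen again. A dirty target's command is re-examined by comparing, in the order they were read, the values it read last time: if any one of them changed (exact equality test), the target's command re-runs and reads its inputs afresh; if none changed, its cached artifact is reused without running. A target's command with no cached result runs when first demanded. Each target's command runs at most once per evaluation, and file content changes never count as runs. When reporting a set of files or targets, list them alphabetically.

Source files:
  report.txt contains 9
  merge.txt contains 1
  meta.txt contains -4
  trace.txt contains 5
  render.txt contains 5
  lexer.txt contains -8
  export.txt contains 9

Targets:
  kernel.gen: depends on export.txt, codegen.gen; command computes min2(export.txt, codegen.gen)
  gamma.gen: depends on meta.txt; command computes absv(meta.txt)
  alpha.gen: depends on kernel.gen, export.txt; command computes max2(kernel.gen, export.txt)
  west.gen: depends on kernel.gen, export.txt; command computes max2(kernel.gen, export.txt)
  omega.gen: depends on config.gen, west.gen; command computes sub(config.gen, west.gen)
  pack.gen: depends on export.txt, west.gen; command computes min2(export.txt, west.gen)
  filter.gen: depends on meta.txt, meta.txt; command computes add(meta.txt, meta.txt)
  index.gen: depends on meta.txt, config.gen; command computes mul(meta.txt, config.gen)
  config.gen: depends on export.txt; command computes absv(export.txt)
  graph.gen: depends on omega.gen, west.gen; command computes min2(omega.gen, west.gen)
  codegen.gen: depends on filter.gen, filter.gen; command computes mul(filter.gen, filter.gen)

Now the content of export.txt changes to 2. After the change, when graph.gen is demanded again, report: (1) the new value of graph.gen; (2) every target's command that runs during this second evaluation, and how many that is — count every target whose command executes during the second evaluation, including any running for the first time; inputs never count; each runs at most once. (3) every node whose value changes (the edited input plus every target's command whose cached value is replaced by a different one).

First evaluation (everything demanded from the output):
  config.gen = absv(9) = 9
  filter.gen = add(-4, -4) = -8
  codegen.gen = mul(-8, -8) = 64
  kernel.gen = min2(9, 64) = 9
  west.gen = max2(9, 9) = 9
  omega.gen = sub(9, 9) = 0
  graph.gen = min2(0, 9) = 0

Propagation after the edit:
  config.gen: runs — export.txt 9->2; result 2.
  kernel.gen: runs — export.txt 9->2; result 2.
  west.gen: runs — kernel.gen 9->2; export.txt 9->2; result 2.
  omega.gen: runs — config.gen 9->2; west.gen 9->2; result 0 (same value as before).
  graph.gen: runs — west.gen 9->2; result 0 (same value as before).

New value of graph.gen: 0.
Target commands that run: config.gen, graph.gen, kernel.gen, omega.gen, west.gen — 5 in total.
Values that change: config.gen, export.txt, kernel.gen, west.gen.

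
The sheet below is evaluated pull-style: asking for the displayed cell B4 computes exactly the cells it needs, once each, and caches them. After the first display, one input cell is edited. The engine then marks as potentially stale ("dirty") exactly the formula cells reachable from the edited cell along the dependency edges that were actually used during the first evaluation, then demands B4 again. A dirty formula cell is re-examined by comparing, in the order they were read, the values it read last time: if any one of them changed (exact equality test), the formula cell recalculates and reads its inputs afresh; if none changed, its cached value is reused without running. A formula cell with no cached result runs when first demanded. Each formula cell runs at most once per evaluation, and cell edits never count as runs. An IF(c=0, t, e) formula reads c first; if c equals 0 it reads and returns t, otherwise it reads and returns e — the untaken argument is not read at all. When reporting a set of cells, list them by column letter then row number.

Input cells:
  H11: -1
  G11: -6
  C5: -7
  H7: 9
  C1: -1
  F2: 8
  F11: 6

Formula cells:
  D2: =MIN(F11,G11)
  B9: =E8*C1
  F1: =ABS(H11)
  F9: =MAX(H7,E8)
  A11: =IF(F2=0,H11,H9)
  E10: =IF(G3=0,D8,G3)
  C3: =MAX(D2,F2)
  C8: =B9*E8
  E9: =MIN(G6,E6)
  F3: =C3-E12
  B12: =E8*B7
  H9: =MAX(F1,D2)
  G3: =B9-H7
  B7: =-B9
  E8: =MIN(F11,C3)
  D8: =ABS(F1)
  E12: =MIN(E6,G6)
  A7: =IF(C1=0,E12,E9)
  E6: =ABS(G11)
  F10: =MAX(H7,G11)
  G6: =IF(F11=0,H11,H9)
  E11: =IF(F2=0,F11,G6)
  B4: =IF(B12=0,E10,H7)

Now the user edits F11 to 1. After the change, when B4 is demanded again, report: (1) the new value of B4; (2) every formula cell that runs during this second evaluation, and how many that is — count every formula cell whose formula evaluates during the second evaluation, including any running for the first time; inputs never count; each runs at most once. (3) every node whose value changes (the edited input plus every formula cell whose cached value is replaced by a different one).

First demand of the output computes:
  D2 = MIN(6, -6) = -6
  C3 = MAX(-6, 8) = 8
  E8 = MIN(6, 8) = 6
  B9 = 6 * -1 = -6
  B7 = -(-6) = 6
  B12 = 6 * 6 = 36
  B4 = IF(B12=0: B12=36 -> else branch H7) = 9

After the edit, cleaning proceeds:
  D2: a read changed (F11 6->1) — executes, giving -6 — identical to its old value.
  C3: dirty, but its reads are unchanged (D2 unchanged, F2 unchanged); cached 8 stands.
  E8: a read changed (F11 6->1) — executes, giving 1.
  B9: a read changed (E8 6->1) — executes, giving -1.
  B7: a read changed (B9 -6->-1) — executes, giving 1.
  B12: a read changed (E8 6->1; B7 6->1) — executes, giving 1.
  B4: a read changed (B12 36->1) — executes, giving 9 — identical to its old value.

Note where the cutoff bites: C3 is checked, finds nothing changed, and keeps its cache.

Demanding B4 again yields 9.
6 formula cells run: B4, B7, B9, B12, D2, E8.
The nodes whose values change: B7, B9, B12, E8, F11.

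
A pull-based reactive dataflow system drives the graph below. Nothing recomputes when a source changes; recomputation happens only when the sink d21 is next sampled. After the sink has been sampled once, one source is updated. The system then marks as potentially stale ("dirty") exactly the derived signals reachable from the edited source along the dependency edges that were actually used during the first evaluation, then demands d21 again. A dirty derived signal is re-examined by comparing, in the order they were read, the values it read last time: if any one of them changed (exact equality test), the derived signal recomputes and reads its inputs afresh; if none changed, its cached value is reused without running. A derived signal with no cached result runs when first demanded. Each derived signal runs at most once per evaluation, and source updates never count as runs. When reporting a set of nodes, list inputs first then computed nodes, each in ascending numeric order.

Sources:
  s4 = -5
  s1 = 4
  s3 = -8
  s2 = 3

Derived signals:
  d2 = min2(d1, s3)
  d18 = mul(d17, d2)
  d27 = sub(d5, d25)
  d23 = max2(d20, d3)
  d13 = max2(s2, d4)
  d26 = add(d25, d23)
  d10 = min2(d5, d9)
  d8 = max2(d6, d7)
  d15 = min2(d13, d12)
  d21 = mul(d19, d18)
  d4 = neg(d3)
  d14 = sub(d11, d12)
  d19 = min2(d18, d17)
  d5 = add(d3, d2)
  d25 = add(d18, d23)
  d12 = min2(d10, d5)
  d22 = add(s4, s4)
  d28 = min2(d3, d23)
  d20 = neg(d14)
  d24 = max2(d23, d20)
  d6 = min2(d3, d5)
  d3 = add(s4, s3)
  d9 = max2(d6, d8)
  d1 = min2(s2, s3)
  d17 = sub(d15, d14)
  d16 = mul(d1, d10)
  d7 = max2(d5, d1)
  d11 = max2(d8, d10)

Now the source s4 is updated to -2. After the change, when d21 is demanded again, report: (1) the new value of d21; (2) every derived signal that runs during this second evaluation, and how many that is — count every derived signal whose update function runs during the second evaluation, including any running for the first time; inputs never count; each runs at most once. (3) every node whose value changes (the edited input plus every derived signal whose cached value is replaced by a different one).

New value of d21: -6272.
Derived signals that run: d3, d4, d5, d6, d7, d8, d9, d10, d11, d12, d13, d14, d15, d17, d18, d19, d21 — 17 in total.
Values that change: s4, d3, d4, d5, d6, d10, d12, d13, d14, d15, d17, d18, d19, d21.

First evaluation (everything demanded from the output):
  d1 = min2(3, -8) = -8
  d2 = min2(-8, -8) = -8
  d3 = add(-5, -8) = -13
  d4 = neg(-13) = 13
  d5 = add(-13, -8) = -21
  d6 = min2(-13, -21) = -21
  d7 = max2(-21, -8) = -8
  d8 = max2(-21, -8) = -8
  d9 = max2(-21, -8) = -8
  d10 = min2(-21, -8) = -21
  d11 = max2(-8, -21) = -8
  d12 = min2(-21, -21) = -21
  d13 = max2(3, 13) = 13
  d14 = sub(-8, -21) = 13
  d15 = min2(13, -21) = -21
  d17 = sub(-21, 13) = -34
  d18 = mul(-34, -8) = 272
  d19 = min2(272, -34) = -34
  d21 = mul(-34, 272) = -9248

Propagation after the edit:
  d3: runs — s4 -5->-2; result -10.
  d4: runs — d3 -13->-10; result 10.
  d5: runs — d3 -13->-10; result -18.
  d6: runs — d3 -13->-10; d5 -21->-18; result -18.
  d7: runs — d5 -21->-18; result -8 (same value as before).
  d8: runs — d6 -21->-18; result -8 (same value as before).
  d9: runs — d6 -21->-18; result -8 (same value as before).
  d10: runs — d5 -21->-18; result -18.
  d11: runs — d10 -21->-18; result -8 (same value as before).
  d12: runs — d10 -21->-18; d5 -21->-18; result -18.
  d13: runs — d4 13->10; result 10.
  d14: runs — d12 -21->-18; result 10.
  d15: runs — d13 13->10; d12 -21->-18; result -18.
  d17: runs — d15 -21->-18; d14 13->10; result -28.
  d18: runs — d17 -34->-28; result 224.
  d19: runs — d18 272->224; d17 -34->-28; result -28.
  d21: runs — d19 -34->-28; d18 272->224; result -6272.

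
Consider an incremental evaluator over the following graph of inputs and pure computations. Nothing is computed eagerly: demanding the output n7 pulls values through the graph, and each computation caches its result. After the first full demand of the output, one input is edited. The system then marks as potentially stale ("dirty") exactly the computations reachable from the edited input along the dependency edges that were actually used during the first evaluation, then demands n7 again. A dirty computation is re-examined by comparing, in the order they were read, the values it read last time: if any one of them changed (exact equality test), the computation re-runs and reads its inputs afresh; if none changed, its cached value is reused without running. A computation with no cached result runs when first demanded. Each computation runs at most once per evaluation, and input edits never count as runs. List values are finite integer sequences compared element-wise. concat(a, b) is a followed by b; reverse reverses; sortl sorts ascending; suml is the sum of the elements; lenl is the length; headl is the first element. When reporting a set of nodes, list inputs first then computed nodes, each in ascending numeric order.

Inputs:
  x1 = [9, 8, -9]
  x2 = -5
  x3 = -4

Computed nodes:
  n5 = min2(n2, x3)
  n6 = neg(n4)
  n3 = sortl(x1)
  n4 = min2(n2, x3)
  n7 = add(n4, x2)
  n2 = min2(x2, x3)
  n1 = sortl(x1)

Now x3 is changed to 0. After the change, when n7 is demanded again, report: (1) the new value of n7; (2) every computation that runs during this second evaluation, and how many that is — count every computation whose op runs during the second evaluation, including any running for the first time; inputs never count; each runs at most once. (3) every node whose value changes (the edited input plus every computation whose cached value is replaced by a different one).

n7 now evaluates to -10.
Run set: n2, n4 (2 run).
Changed values: x3.
The important point: at n7 every value read last time is unchanged, so the dirty flag clears without a run.

Initial pass — values computed on the first demand:
  n2 = min2(-5, -4) = -5
  n4 = min2(-5, -4) = -5
  n7 = add(-5, -5) = -10

Second demand — change propagation:
  n2: re-runs because x3 -4->0; new result -5 (unchanged).
  n4: re-runs because x3 -4->0; new result -5 (unchanged).
  n7: re-examined; everything it read last time is the same (n4 unchanged, x2 unchanged) — cache -10 kept, no run.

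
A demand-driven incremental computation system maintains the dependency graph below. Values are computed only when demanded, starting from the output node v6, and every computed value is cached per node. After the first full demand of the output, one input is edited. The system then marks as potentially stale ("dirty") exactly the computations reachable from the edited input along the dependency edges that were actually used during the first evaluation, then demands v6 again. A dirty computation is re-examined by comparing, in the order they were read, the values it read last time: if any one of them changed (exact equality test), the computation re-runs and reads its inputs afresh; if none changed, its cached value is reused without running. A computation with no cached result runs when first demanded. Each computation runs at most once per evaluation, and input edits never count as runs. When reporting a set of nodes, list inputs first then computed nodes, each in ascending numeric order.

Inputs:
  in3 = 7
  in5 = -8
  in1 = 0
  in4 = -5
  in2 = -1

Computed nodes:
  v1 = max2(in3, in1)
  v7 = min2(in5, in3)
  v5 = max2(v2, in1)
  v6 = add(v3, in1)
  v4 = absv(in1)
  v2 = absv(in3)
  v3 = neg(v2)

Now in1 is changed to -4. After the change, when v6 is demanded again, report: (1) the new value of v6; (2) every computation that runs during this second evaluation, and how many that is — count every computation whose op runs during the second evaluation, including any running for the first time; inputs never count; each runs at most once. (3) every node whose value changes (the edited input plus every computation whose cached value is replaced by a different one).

First evaluation (everything demanded from the output):
  v2 = absv(7) = 7
  v3 = neg(7) = -7
  v6 = add(-7, 0) = -7

Propagation after the edit:
  v6: runs — in1 0->-4; result -11.

New value of v6: -11.
Computations that run: v6 — 1 in total.
Values that change: in1, v6.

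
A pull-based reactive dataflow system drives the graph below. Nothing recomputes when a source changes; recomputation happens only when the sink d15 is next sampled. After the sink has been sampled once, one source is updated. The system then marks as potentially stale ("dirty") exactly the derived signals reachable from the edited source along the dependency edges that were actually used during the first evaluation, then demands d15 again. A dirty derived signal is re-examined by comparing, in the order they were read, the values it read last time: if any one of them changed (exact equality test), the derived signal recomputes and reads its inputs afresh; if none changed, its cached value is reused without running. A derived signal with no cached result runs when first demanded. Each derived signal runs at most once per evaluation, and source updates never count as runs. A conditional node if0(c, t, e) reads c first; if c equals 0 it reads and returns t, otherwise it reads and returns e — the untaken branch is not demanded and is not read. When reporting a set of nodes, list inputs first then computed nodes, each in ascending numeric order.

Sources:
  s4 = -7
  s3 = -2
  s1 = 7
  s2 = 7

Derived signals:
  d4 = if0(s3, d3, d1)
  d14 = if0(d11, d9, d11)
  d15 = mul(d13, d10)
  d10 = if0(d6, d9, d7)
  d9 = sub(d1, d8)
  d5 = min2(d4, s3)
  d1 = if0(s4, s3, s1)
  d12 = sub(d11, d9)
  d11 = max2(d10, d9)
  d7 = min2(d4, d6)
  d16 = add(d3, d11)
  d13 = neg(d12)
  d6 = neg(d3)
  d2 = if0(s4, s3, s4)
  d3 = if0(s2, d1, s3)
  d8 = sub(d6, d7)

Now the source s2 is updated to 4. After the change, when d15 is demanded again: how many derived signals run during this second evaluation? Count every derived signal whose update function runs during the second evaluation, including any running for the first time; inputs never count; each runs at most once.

First evaluation (everything demanded from the output):
  d1 = if0(s4=-7 -> else branch s1) = 7
  d3 = if0(s2=7 -> else branch s3) = -2
  d4 = if0(s3=-2 -> else branch d1) = 7
  d6 = neg(-2) = 2
  d7 = min2(7, 2) = 2
  d8 = sub(2, 2) = 0
  d9 = sub(7, 0) = 7
  d10 = if0(d6=2 -> else branch d7) = 2
  d11 = max2(2, 7) = 7
  d12 = sub(7, 7) = 0
  d13 = neg(0) = 0
  d15 = mul(0, 2) = 0

Propagation after the edit:
  d3: runs — s2 7->4; result -2 (same value as before).
  d6: checked — values it read are unchanged (d3 unchanged); reused cached 2 without running.
  d7: checked — values it read are unchanged (d4 unchanged, d6 unchanged); reused cached 2 without running.
  d8: checked — values it read are unchanged (d6 unchanged, d7 unchanged); reused cached 0 without running.
  d9: checked — values it read are unchanged (d1 unchanged, d8 unchanged); reused cached 7 without running.
  d10: checked — values it read are unchanged (d6 unchanged, d7 unchanged); reused cached 2 without running.
  d11: checked — values it read are unchanged (d10 unchanged, d9 unchanged); reused cached 7 without running.
  d12: checked — values it read are unchanged (d11 unchanged, d9 unchanged); reused cached 0 without running.
  d13: checked — values it read are unchanged (d12 unchanged); reused cached 0 without running.
  d15: checked — values it read are unchanged (d13 unchanged, d10 unchanged); reused cached 0 without running.

Key observation: the change is absorbed at d3 — it re-runs but produces the same value, and the output's value is unchanged.

Derived signals that run: d3 — 1 in total.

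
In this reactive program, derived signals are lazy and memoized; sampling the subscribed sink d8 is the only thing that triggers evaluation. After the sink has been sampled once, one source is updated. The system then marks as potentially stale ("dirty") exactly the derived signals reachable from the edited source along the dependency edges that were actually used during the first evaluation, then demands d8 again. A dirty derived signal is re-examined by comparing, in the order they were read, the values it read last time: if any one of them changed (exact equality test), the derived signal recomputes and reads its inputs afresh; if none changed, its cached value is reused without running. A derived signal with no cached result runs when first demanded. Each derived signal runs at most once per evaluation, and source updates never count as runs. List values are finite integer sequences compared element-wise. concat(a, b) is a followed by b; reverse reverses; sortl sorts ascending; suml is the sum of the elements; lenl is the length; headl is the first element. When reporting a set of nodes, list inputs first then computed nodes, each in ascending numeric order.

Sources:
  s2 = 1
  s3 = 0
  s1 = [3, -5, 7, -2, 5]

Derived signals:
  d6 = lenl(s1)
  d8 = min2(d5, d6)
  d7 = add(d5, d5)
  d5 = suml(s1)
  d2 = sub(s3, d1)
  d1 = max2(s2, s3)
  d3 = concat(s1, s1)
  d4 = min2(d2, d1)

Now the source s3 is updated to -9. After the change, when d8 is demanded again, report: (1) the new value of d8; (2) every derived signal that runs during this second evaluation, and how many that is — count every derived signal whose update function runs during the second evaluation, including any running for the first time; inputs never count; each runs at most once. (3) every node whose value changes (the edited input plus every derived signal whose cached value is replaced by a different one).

Demanding d8 again yields 5.
0 derived signals run: none.
The nodes whose values change: s3.
Note the shortcut — s3 feeds only undemanded nodes, so no recomputation happens.

First demand of the output computes:
  d5 = suml([3, -5, 7, -2, 5]) = 8
  d6 = lenl([3, -5, 7, -2, 5]) = 5
  d8 = min2(8, 5) = 5

After the edit, cleaning proceeds:
  s3 only reaches undemanded nodes; the second demand re-runs nothing.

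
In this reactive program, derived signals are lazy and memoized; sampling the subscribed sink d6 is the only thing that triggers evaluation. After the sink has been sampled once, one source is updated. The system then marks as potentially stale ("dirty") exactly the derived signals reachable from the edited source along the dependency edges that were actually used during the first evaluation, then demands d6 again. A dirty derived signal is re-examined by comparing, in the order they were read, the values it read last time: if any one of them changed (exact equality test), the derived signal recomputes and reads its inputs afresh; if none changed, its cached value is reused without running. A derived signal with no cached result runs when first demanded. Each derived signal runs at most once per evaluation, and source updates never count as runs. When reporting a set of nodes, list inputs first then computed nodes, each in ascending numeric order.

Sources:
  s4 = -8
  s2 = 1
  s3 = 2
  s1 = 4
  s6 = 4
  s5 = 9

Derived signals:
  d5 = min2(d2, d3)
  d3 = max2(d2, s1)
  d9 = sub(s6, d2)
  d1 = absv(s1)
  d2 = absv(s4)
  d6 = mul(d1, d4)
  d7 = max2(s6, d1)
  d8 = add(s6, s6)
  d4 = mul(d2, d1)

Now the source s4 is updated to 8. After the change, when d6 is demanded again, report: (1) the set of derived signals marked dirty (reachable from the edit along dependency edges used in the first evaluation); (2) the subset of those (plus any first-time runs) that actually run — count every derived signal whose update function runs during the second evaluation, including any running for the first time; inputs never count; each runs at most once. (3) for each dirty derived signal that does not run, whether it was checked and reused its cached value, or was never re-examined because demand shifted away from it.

The edit dirties: d2, d4, d6.
1 derived signals run: d2.
Cache hits after checking: d4, d6.
Note the absorption at d2: it re-runs yet its value is the same, leaving the output's value untouched.

First demand of the output computes:
  d1 = absv(4) = 4
  d2 = absv(-8) = 8
  d4 = mul(8, 4) = 32
  d6 = mul(4, 32) = 128

After the edit, cleaning proceeds:
  d2: a read changed (s4 -8->8) — executes, giving 8 — identical to its old value.
  d4: dirty, but its reads are unchanged (d2 unchanged, d1 unchanged); cached 32 stands.
  d6: dirty, but its reads are unchanged (d1 unchanged, d4 unchanged); cached 128 stands.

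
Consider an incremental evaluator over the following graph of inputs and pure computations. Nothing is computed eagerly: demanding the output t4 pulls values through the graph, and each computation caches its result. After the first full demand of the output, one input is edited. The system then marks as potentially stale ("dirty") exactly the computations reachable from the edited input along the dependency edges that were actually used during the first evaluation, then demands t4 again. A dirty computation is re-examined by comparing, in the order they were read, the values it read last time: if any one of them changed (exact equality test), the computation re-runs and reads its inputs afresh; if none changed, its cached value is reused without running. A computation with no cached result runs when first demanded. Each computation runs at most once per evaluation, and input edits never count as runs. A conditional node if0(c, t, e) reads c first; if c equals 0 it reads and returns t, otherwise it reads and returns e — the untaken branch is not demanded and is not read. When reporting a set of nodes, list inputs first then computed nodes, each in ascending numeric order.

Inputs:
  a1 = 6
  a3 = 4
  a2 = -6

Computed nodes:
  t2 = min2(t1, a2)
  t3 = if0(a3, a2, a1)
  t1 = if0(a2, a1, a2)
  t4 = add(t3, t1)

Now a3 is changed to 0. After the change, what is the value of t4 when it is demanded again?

t4 now evaluates to -12.

Initial pass — values computed on the first demand:
  t1 = if0(a2=-6 -> else branch a2) = -6
  t3 = if0(a3=4 -> else branch a1) = 6
  t4 = add(6, -6) = 0

Second demand — change propagation:
  t3: re-runs because a3 4->0; new result -6.
  t4: re-runs because t3 6->-6; new result -12.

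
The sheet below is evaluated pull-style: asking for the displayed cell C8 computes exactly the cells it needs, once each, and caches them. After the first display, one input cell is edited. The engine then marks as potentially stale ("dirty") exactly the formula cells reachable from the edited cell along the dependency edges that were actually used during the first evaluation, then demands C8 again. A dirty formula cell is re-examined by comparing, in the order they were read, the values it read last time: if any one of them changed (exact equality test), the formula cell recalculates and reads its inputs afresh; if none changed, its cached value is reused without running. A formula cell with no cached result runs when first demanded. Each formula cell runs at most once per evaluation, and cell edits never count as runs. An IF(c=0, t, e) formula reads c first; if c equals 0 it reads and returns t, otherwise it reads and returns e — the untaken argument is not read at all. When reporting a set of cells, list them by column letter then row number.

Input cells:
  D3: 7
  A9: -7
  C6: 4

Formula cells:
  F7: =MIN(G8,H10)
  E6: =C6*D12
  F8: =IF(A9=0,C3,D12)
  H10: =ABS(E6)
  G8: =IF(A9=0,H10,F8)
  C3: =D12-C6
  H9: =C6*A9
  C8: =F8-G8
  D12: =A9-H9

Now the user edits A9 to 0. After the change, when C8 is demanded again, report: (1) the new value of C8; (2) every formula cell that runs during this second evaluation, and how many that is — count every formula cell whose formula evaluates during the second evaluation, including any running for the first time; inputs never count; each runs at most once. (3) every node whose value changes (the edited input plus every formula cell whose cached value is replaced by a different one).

Demanding C8 again yields -4.
8 formula cells run: C3, C8, D12, E6, F8, G8, H9, H10.
The nodes whose values change: A9, C8, D12, F8, G8, H9.
Note the branch switch — C3, E6, H10 had no cache and run now for the first time.

First demand of the output computes:
  H9 = 4 * -7 = -28
  D12 = -7 - -28 = 21
  F8 = IF(A9=0: A9=-7 -> else branch D12) = 21
  G8 = IF(A9=0: A9=-7 -> else branch F8) = 21
  C8 = 21 - 21 = 0

After the edit, cleaning proceeds:
  H9: a read changed (A9 -7->0) — executes, giving 0.
  D12: a read changed (A9 -7->0; H9 -28->0) — executes, giving 0.
  C3: had never run; runs now, result -4.
  E6: had never run; runs now, result 0.
  F8: a read changed (A9 -7->0; D12 21->0) — executes, giving -4.
  H10: had never run; runs now, result 0.
  G8: a read changed (A9 -7->0; F8 21->-4) — executes, giving 0.
  C8: a read changed (F8 21->-4; G8 21->0) — executes, giving -4.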